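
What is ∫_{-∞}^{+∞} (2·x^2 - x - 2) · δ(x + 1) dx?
1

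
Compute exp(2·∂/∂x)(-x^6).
- x^{6} - 12 x^{5} - 60 x^{4} - 160 x^{3} - 240 x^{2} - 192 x - 64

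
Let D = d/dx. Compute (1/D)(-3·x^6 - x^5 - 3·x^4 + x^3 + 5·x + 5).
- \frac{3 x^{7}}{7} - \frac{x^{6}}{6} - \frac{3 x^{5}}{5} + \frac{x^{4}}{4} + \frac{5 x^{2}}{2} + 5 x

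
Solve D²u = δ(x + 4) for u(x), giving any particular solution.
\frac{|x + 4|}{2}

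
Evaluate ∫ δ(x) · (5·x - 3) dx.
-3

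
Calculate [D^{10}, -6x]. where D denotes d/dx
-60D^{9}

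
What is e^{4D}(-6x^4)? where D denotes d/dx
- 6 x^{4} - 96 x^{3} - 576 x^{2} - 1536 x - 1536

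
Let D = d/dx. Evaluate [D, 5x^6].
30 x^{5}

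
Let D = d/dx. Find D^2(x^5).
20 x^{3}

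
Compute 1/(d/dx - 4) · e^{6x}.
\frac{e^{6 x}}{2}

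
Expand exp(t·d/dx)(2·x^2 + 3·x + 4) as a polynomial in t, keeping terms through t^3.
2 t^{2} + t \left(4 x + 3\right) + 2 x^{2} + 3 x + 4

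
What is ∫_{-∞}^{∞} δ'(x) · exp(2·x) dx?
-2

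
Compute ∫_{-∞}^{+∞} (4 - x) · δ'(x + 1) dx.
1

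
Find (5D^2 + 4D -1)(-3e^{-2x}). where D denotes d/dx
- 33 e^{- 2 x}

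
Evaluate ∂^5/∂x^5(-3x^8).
- 20160 x^{3}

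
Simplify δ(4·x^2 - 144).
\frac{\delta(x - 6) + \delta(x + 6)}{48}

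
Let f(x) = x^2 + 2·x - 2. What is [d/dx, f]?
2 x + 2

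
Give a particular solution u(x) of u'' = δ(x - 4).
\frac{|x - 4|}{2}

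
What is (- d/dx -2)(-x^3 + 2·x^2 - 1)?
2 x^{3} - x^{2} - 4 x + 2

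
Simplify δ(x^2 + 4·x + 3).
\frac{\delta(x + 1) + \delta(x + 3)}{2}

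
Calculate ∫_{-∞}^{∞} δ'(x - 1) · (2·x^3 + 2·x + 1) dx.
-8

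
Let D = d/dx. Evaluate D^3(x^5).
60 x^{2}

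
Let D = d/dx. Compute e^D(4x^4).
4 x^{4} + 16 x^{3} + 24 x^{2} + 16 x + 4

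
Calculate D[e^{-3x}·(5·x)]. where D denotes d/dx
5 \left(1 - 3 x\right) e^{- 3 x}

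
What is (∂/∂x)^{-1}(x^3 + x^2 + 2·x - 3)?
\frac{x^{4}}{4} + \frac{x^{3}}{3} + x^{2} - 3 x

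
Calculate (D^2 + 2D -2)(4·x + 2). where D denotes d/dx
4 - 8 x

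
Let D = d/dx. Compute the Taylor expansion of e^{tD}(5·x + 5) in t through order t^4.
5 t + 5 x + 5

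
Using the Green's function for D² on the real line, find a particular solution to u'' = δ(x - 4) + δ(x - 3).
\frac{|x - 4|}{2} + \frac{|x - 3|}{2}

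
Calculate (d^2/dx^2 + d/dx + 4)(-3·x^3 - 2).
- 12 x^{3} - 9 x^{2} - 18 x - 8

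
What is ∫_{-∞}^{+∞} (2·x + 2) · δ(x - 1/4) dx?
\frac{5}{2}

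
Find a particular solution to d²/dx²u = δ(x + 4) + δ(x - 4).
\frac{|x + 4|}{2} + \frac{|x - 4|}{2}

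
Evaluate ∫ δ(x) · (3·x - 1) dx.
-1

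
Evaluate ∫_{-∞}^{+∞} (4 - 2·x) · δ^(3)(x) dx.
0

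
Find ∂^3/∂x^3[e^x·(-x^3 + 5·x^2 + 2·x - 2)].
\left(- x^{3} - 4 x^{2} + 14 x + 28\right) e^{x}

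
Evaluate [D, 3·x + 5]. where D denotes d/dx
3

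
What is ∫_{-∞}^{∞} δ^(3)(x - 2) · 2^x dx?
- 4 \log{\left(2 \right)}^{3}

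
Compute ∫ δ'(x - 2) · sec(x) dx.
- \tan{\left(2 \right)} \sec{\left(2 \right)}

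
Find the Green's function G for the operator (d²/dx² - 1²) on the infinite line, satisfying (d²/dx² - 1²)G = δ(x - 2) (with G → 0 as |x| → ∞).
-\frac{e^{-|x - 2|}}{2}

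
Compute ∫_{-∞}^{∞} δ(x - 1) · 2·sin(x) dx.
2 \sin{\left(1 \right)}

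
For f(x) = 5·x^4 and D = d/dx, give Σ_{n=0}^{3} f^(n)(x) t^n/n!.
5 x \left(4 t^{3} + 6 t^{2} x + 4 t x^{2} + x^{3}\right)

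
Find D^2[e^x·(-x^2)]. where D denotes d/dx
\left(- x^{2} - 4 x - 2\right) e^{x}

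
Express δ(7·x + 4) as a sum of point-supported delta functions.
\frac{\delta(x + 4/7)}{7}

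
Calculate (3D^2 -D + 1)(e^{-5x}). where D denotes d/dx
81 e^{- 5 x}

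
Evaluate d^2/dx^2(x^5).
20 x^{3}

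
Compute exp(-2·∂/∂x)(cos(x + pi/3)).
\cos{\left(x - 2 + \frac{\pi}{3} \right)}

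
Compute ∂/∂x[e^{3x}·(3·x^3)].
9 x^{2} \left(x + 1\right) e^{3 x}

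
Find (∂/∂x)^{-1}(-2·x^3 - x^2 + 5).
- \frac{x^{4}}{2} - \frac{x^{3}}{3} + 5 x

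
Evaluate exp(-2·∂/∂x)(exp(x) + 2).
e^{x - 2} + 2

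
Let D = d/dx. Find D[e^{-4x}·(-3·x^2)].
6 x \left(2 x - 1\right) e^{- 4 x}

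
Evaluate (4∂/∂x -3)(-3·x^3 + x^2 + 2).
9 x^{3} - 39 x^{2} + 8 x - 6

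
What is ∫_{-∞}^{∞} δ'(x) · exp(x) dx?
-1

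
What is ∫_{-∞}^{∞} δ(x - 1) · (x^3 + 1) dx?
2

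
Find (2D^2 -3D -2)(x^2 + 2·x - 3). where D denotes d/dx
- 2 x^{2} - 10 x + 4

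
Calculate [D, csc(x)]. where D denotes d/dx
- \cot{\left(x \right)} \csc{\left(x \right)}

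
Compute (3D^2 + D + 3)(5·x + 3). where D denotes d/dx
15 x + 14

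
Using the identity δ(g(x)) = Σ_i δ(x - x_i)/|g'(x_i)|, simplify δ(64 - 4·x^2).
\frac{\delta(x - 4) + \delta(x + 4)}{32}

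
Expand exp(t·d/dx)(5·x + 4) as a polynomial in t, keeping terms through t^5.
5 t + 5 x + 4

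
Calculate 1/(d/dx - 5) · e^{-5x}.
- \frac{e^{- 5 x}}{10}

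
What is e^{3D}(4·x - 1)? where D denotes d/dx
4 x + 11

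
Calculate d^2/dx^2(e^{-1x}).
e^{- x}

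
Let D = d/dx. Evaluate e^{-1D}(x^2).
x^{2} - 2 x + 1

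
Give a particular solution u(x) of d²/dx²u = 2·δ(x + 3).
|x + 3|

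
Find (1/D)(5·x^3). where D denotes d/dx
\frac{5 x^{4}}{4}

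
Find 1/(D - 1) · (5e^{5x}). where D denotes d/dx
\frac{5 e^{5 x}}{4}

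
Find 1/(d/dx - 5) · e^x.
- \frac{e^{x}}{4}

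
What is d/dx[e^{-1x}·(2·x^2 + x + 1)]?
x \left(3 - 2 x\right) e^{- x}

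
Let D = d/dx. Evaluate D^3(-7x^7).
- 1470 x^{4}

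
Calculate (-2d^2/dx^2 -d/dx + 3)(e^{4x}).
- 33 e^{4 x}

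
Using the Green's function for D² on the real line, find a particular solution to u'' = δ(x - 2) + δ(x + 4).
\frac{|x - 2|}{2} + \frac{|x + 4|}{2}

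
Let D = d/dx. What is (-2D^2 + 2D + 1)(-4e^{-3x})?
92 e^{- 3 x}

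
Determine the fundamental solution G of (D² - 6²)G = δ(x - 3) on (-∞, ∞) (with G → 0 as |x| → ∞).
-\frac{e^{-6|x - 3|}}{12}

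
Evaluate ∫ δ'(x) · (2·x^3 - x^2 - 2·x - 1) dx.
2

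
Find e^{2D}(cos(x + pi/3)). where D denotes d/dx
\cos{\left(x + \frac{\pi}{3} + 2 \right)}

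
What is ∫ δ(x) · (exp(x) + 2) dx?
3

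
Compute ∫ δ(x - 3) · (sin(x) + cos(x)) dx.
\cos{\left(3 \right)} + \sin{\left(3 \right)}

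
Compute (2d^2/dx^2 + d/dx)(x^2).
2 x + 4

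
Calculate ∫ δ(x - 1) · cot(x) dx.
\cot{\left(1 \right)}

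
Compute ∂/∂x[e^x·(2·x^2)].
2 x \left(x + 2\right) e^{x}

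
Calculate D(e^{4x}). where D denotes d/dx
4 e^{4 x}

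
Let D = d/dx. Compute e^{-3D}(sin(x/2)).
\sin{\left(\frac{x}{2} - \frac{3}{2} \right)}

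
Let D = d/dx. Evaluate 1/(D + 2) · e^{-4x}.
- \frac{e^{- 4 x}}{2}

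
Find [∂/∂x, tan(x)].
\frac{1}{\cos^{2}{\left(x \right)}}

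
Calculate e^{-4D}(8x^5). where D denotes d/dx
8 x^{5} - 160 x^{4} + 1280 x^{3} - 5120 x^{2} + 10240 x - 8192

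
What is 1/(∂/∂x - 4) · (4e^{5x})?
4 e^{5 x}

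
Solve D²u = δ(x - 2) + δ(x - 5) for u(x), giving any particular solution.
\frac{|x - 2|}{2} + \frac{|x - 5|}{2}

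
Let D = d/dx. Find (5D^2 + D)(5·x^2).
10 x + 50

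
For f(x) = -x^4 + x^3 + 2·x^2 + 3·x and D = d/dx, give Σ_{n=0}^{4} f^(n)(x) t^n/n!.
- t^{4} + t^{3} \left(1 - 4 x\right) + t^{2} \left(- 6 x^{2} + 3 x + 2\right) + t \left(- 4 x^{3} + 3 x^{2} + 4 x + 3\right) - x^{4} + x^{3} + 2 x^{2} + 3 x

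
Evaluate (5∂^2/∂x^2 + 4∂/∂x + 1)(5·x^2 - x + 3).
5 x^{2} + 39 x + 49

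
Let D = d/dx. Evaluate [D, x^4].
4 x^{3}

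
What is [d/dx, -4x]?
-4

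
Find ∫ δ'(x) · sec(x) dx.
0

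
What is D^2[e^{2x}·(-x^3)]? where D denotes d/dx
- 2 x \left(2 x^{2} + 6 x + 3\right) e^{2 x}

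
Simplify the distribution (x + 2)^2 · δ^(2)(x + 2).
2\delta(x + 2)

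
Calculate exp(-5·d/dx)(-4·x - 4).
16 - 4 x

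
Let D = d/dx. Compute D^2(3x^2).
6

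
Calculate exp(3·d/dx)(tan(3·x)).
\tan{\left(3 x + 9 \right)}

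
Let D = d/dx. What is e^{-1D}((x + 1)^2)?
x^{2}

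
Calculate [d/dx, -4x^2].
- 8 x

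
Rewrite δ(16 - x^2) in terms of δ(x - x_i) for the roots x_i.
\frac{\delta(x - 4) + \delta(x + 4)}{8}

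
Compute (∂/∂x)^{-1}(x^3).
\frac{x^{4}}{4}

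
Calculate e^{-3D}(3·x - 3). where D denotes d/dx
3 x - 12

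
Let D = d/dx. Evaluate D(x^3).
3 x^{2}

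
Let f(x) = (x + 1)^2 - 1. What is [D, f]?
2 x + 2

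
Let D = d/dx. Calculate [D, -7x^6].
- 42 x^{5}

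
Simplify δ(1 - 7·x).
\frac{\delta(x - 1/7)}{7}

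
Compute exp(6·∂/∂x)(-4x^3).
- 4 x^{3} - 72 x^{2} - 432 x - 864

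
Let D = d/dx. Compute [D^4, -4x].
-16D^{3}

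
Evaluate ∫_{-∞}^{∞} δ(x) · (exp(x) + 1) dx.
2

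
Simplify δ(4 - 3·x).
\frac{\delta(x - 4/3)}{3}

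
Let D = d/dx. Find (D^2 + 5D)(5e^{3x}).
120 e^{3 x}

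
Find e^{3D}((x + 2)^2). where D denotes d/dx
x^{2} + 10 x + 25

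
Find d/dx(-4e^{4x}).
- 16 e^{4 x}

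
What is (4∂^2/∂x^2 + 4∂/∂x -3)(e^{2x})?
21 e^{2 x}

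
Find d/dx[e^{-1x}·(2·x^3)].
2 x^{2} \left(3 - x\right) e^{- x}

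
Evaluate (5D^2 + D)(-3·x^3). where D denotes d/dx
9 x \left(- x - 10\right)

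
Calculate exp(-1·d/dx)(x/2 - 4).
\frac{x}{2} - \frac{9}{2}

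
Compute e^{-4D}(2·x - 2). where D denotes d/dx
2 x - 10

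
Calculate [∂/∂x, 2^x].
2^{x} \log{\left(2 \right)}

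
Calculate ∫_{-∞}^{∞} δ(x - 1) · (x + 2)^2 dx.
9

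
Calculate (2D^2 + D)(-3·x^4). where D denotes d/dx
12 x^{2} \left(- x - 6\right)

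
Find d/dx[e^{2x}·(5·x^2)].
10 x \left(x + 1\right) e^{2 x}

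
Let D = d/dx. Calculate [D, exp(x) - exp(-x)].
2 \cosh{\left(x \right)}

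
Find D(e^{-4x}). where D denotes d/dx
- 4 e^{- 4 x}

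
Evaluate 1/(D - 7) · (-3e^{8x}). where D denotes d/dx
- 3 e^{8 x}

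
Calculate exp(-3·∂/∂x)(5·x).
5 x - 15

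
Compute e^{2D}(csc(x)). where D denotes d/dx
\csc{\left(x + 2 \right)}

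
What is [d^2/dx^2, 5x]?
10\frac{d}{dx}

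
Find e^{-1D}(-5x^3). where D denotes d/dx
- 5 x^{3} + 15 x^{2} - 15 x + 5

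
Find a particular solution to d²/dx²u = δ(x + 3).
\frac{|x + 3|}{2}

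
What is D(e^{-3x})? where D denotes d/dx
- 3 e^{- 3 x}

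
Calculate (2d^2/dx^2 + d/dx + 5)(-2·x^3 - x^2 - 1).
- 10 x^{3} - 11 x^{2} - 26 x - 9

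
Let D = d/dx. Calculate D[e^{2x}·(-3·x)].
\left(- 6 x - 3\right) e^{2 x}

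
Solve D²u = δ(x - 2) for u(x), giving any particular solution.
\frac{|x - 2|}{2}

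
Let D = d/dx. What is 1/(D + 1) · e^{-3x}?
- \frac{e^{- 3 x}}{2}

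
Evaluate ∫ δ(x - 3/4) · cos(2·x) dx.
\cos{\left(\frac{3}{2} \right)}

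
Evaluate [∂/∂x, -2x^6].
- 12 x^{5}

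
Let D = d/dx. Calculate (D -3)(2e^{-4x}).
- 14 e^{- 4 x}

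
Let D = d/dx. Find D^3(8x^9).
4032 x^{6}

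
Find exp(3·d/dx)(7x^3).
7 x^{3} + 63 x^{2} + 189 x + 189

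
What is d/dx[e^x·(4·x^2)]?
4 x \left(x + 2\right) e^{x}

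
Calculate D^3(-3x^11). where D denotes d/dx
- 2970 x^{8}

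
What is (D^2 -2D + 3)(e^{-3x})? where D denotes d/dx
18 e^{- 3 x}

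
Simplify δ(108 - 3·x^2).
\frac{\delta(x - 6) + \delta(x + 6)}{36}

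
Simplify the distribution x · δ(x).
0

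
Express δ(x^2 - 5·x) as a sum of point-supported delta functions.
\frac{\delta(x - 5) + \delta(x)}{5}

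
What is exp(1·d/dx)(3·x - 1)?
3 x + 2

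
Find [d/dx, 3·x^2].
6 x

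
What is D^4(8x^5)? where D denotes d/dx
960 x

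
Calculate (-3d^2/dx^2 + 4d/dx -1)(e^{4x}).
- 33 e^{4 x}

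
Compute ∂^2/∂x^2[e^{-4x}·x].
8 \left(2 x - 1\right) e^{- 4 x}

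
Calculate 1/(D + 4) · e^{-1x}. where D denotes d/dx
\frac{e^{- x}}{3}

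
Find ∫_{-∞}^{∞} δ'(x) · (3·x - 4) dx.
-3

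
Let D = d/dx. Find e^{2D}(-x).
- x - 2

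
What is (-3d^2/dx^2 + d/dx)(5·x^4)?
20 x^{2} \left(x - 9\right)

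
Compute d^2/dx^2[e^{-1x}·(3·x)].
3 \left(x - 2\right) e^{- x}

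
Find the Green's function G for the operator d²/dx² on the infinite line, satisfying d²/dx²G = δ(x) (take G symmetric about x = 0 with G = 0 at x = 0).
\frac{|x|}{2}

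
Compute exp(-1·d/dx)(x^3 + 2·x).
x^{3} - 3 x^{2} + 5 x - 3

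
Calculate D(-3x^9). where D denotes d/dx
- 27 x^{8}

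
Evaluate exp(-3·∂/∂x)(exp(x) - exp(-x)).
- e^{3 - x} + e^{x - 3}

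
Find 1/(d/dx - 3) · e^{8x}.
\frac{e^{8 x}}{5}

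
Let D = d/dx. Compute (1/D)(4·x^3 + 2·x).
x^{4} + x^{2}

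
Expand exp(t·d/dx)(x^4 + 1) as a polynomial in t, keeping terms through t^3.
4 t^{3} x + 6 t^{2} x^{2} + 4 t x^{3} + x^{4} + 1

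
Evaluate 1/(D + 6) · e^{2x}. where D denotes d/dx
\frac{e^{2 x}}{8}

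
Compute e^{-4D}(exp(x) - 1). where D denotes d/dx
e^{x - 4} - 1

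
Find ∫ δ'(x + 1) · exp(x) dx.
- \frac{1}{e}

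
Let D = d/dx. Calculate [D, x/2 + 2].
\frac{1}{2}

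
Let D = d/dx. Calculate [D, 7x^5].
35 x^{4}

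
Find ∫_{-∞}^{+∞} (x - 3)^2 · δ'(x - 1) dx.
4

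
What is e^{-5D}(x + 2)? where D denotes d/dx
x - 3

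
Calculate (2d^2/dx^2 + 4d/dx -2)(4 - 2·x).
4 x - 16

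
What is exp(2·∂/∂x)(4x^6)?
4 x^{6} + 48 x^{5} + 240 x^{4} + 640 x^{3} + 960 x^{2} + 768 x + 256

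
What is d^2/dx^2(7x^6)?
210 x^{4}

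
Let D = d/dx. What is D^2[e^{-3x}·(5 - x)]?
3 \left(17 - 3 x\right) e^{- 3 x}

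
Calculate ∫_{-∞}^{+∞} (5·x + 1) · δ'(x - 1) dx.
-5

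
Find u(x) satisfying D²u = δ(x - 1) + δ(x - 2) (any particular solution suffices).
\frac{|x - 1|}{2} + \frac{|x - 2|}{2}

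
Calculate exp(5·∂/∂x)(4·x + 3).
4 x + 23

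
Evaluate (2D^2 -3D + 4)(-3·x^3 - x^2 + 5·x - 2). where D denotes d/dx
- 12 x^{3} + 23 x^{2} - 10 x - 27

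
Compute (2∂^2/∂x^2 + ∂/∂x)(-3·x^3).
9 x \left(- x - 4\right)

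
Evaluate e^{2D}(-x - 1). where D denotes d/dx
- x - 3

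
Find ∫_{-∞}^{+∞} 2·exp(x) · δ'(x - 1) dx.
- 2 e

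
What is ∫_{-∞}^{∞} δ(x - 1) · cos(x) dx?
\cos{\left(1 \right)}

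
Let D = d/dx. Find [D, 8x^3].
24 x^{2}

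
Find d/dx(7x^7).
49 x^{6}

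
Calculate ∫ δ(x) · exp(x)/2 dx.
\frac{1}{2}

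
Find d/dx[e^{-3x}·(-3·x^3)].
9 x^{2} \left(x - 1\right) e^{- 3 x}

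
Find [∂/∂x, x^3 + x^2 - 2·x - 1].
3 x^{2} + 2 x - 2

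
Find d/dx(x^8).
8 x^{7}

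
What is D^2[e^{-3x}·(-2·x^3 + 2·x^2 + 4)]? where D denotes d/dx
2 \left(- 9 x^{3} + 27 x^{2} - 18 x + 20\right) e^{- 3 x}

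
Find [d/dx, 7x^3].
21 x^{2}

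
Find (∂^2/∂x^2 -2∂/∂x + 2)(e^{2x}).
2 e^{2 x}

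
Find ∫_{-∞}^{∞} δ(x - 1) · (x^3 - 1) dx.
0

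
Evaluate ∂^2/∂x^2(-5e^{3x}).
- 45 e^{3 x}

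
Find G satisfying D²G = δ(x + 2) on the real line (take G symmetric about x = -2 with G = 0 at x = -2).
\frac{|x + 2|}{2}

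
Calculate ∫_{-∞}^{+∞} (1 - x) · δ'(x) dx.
1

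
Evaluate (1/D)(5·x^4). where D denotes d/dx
x^{5}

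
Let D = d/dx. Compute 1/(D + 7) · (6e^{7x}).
\frac{3 e^{7 x}}{7}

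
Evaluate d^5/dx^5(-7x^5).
-840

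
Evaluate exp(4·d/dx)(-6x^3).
- 6 x^{3} - 72 x^{2} - 288 x - 384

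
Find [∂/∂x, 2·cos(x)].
- 2 \sin{\left(x \right)}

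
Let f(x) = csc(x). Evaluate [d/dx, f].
- \cot{\left(x \right)} \csc{\left(x \right)}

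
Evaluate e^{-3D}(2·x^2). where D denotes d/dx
2 x^{2} - 12 x + 18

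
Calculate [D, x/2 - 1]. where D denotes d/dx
\frac{1}{2}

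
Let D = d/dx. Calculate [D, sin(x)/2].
\frac{\cos{\left(x \right)}}{2}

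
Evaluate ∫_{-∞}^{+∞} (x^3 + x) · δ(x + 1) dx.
-2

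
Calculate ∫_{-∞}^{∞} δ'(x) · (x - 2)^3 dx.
-12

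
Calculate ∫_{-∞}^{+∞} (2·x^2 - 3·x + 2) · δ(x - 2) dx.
4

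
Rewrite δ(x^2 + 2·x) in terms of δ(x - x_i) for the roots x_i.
\frac{\delta(x + 2) + \delta(x)}{2}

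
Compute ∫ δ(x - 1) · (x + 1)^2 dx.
4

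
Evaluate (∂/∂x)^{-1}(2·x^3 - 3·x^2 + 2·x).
\frac{x^{4}}{2} - x^{3} + x^{2}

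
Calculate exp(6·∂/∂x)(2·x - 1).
2 x + 11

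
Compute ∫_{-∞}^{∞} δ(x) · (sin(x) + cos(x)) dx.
1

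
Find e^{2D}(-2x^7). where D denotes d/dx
- 2 x^{7} - 28 x^{6} - 168 x^{5} - 560 x^{4} - 1120 x^{3} - 1344 x^{2} - 896 x - 256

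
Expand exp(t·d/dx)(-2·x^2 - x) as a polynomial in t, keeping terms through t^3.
- 2 t^{2} - t \left(4 x + 1\right) - 2 x^{2} - x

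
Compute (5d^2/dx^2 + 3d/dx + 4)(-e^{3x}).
- 58 e^{3 x}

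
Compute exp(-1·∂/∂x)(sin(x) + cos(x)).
\sqrt{2} \cos{\left(- x + \frac{\pi}{4} + 1 \right)}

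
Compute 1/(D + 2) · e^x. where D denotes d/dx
\frac{e^{x}}{3}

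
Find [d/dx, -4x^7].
- 28 x^{6}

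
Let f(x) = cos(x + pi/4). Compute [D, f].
- \sin{\left(x + \frac{\pi}{4} \right)}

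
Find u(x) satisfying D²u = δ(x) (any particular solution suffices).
\frac{|x|}{2}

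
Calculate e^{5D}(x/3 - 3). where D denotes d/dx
\frac{x}{3} - \frac{4}{3}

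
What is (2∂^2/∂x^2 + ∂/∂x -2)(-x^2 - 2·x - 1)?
2 x^{2} + 2 x - 4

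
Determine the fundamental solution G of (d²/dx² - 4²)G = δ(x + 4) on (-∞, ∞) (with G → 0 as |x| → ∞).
-\frac{e^{-4|x + 4|}}{8}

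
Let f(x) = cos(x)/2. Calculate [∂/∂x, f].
- \frac{\sin{\left(x \right)}}{2}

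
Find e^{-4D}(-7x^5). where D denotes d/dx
- 7 x^{5} + 140 x^{4} - 1120 x^{3} + 4480 x^{2} - 8960 x + 7168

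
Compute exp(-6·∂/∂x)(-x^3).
- x^{3} + 18 x^{2} - 108 x + 216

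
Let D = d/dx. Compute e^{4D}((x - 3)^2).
x^{2} + 2 x + 1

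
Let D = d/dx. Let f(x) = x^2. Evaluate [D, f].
2 x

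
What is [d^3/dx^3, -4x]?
-12\frac{d^{2}}{dx^{2}}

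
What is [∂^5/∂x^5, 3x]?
15\frac{d^{4}}{dx^{4}}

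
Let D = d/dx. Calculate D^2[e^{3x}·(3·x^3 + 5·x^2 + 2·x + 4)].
\left(27 x^{3} + 99 x^{2} + 96 x + 58\right) e^{3 x}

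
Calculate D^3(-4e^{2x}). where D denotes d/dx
- 32 e^{2 x}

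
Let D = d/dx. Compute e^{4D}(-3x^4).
- 3 x^{4} - 48 x^{3} - 288 x^{2} - 768 x - 768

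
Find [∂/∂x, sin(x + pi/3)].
\cos{\left(x + \frac{\pi}{3} \right)}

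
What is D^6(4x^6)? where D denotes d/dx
2880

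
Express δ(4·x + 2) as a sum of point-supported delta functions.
\frac{\delta(x + 1/2)}{4}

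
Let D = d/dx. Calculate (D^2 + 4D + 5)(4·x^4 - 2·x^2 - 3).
20 x^{4} + 64 x^{3} + 38 x^{2} - 16 x - 19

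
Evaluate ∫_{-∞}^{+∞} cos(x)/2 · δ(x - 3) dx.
\frac{\cos{\left(3 \right)}}{2}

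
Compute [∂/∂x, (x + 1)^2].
2 x + 2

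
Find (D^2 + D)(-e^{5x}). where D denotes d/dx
- 30 e^{5 x}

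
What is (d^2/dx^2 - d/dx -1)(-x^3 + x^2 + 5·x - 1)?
x^{3} + 2 x^{2} - 13 x - 2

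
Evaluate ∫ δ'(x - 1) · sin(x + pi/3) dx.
- \cos{\left(1 + \frac{\pi}{3} \right)}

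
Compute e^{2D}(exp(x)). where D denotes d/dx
e^{x + 2}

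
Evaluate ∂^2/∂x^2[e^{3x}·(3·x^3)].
9 x \left(3 x^{2} + 6 x + 2\right) e^{3 x}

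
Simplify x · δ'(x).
-\delta(x)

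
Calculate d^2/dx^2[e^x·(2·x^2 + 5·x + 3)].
\left(2 x^{2} + 13 x + 17\right) e^{x}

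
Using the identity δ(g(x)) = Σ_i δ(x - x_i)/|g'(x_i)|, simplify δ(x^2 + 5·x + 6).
\frac{\delta(x + 3) + \delta(x + 2)}{1}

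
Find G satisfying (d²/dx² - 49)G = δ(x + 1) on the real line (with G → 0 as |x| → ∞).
-\frac{e^{-7|x + 1|}}{14}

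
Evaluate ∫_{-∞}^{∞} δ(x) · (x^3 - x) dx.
0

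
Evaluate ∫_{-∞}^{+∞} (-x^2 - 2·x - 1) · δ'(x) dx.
2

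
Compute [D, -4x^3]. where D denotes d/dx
- 12 x^{2}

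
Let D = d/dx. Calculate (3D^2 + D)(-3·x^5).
15 x^{3} \left(- x - 12\right)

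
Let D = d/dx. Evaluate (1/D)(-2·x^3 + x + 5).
- \frac{x^{4}}{2} + \frac{x^{2}}{2} + 5 x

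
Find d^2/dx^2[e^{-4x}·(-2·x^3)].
4 x \left(- 8 x^{2} + 12 x - 3\right) e^{- 4 x}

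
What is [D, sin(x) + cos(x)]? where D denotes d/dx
- \sin{\left(x \right)} + \cos{\left(x \right)}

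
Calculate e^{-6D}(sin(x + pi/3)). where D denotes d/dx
\sin{\left(x - 6 + \frac{\pi}{3} \right)}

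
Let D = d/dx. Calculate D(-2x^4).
- 8 x^{3}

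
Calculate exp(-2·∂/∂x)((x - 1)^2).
x^{2} - 6 x + 9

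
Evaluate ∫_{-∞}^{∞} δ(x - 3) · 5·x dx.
15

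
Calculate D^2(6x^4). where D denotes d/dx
72 x^{2}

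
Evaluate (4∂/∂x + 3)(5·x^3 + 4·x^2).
x \left(15 x^{2} + 72 x + 32\right)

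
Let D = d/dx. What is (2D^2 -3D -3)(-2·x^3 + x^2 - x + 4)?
6 x^{3} + 15 x^{2} - 27 x - 5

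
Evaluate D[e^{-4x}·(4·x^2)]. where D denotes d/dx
8 x \left(1 - 2 x\right) e^{- 4 x}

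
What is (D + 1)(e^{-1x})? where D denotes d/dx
0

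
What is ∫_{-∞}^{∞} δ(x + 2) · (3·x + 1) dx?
-5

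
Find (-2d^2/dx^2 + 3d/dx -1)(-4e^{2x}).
12 e^{2 x}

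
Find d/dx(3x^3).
9 x^{2}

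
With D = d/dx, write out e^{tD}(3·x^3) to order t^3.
3 t^{3} + 9 t^{2} x + 9 t x^{2} + 3 x^{3}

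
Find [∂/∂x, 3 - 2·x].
-2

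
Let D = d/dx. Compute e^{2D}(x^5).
x^{5} + 10 x^{4} + 40 x^{3} + 80 x^{2} + 80 x + 32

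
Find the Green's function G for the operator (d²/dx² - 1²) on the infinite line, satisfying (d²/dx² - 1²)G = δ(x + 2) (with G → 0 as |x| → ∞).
-\frac{e^{-|x + 2|}}{2}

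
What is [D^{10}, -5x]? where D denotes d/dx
-50D^{9}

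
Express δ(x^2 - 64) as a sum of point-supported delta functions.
\frac{\delta(x - 8) + \delta(x + 8)}{16}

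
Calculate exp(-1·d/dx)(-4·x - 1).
3 - 4 x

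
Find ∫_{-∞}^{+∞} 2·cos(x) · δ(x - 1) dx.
2 \cos{\left(1 \right)}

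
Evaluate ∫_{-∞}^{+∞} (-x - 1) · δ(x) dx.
-1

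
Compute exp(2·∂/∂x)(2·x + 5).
2 x + 9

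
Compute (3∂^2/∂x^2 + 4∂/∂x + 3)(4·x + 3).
12 x + 25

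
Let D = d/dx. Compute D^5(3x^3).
0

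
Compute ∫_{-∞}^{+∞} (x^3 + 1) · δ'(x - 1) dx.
-3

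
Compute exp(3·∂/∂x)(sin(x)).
\sin{\left(x + 3 \right)}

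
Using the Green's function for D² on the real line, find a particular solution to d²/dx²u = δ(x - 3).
\frac{|x - 3|}{2}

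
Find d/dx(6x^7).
42 x^{6}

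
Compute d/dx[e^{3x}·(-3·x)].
\left(- 9 x - 3\right) e^{3 x}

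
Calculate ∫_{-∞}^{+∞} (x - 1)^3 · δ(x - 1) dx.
0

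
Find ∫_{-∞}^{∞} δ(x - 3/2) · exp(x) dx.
e^{\frac{3}{2}}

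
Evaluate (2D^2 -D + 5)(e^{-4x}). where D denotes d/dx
41 e^{- 4 x}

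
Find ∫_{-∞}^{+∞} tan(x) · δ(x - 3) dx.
\tan{\left(3 \right)}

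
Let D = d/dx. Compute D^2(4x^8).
224 x^{6}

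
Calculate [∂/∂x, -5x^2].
- 10 x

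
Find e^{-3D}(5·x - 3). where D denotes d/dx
5 x - 18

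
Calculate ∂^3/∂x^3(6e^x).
6 e^{x}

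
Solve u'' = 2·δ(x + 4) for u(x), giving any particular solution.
|x + 4|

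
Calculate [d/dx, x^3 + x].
3 x^{2} + 1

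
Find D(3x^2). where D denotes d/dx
6 x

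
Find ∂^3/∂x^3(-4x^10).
- 2880 x^{7}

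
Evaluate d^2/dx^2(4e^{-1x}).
4 e^{- x}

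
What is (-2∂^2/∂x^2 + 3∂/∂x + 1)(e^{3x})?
- 8 e^{3 x}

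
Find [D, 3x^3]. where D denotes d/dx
9 x^{2}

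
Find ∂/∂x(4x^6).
24 x^{5}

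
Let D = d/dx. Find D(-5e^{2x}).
- 10 e^{2 x}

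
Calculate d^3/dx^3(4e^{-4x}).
- 256 e^{- 4 x}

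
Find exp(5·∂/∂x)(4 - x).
- x - 1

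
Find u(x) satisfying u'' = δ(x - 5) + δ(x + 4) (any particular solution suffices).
\frac{|x - 5|}{2} + \frac{|x + 4|}{2}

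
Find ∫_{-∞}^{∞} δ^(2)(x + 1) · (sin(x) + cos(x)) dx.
- \cos{\left(1 \right)} + \sin{\left(1 \right)}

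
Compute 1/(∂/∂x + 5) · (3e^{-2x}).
e^{- 2 x}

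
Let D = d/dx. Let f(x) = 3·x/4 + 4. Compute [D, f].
\frac{3}{4}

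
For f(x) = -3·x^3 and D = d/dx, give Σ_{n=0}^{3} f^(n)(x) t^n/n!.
- 3 t^{3} - 9 t^{2} x - 9 t x^{2} - 3 x^{3}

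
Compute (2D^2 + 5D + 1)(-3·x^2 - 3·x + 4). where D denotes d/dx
- 3 x^{2} - 33 x - 23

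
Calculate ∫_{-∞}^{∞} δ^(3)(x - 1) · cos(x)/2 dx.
- \frac{\sin{\left(1 \right)}}{2}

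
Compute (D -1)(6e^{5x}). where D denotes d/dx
24 e^{5 x}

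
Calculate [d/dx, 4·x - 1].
4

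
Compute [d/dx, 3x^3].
9 x^{2}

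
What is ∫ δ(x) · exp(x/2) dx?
1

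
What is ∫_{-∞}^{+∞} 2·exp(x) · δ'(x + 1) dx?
- \frac{2}{e}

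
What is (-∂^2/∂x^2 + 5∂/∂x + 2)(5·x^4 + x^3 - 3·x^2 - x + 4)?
10 x^{4} + 102 x^{3} - 51 x^{2} - 38 x + 9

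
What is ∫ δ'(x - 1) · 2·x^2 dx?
-4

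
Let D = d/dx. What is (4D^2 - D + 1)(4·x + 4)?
4 x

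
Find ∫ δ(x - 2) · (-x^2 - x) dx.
-6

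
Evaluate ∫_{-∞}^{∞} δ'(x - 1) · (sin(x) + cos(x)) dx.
- \cos{\left(1 \right)} + \sin{\left(1 \right)}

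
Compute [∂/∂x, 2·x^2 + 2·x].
4 x + 2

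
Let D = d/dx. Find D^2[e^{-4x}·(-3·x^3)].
6 x \left(- 8 x^{2} + 12 x - 3\right) e^{- 4 x}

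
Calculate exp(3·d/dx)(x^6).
x^{6} + 18 x^{5} + 135 x^{4} + 540 x^{3} + 1215 x^{2} + 1458 x + 729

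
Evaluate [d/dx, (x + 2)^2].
2 x + 4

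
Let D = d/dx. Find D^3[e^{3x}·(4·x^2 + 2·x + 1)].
\left(108 x^{2} + 270 x + 153\right) e^{3 x}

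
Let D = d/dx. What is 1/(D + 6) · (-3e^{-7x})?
3 e^{- 7 x}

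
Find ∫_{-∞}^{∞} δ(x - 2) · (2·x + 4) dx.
8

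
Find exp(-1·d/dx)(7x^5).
7 x^{5} - 35 x^{4} + 70 x^{3} - 70 x^{2} + 35 x - 7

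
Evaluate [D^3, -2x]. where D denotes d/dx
-6D^{2}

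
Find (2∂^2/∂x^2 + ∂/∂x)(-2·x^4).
8 x^{2} \left(- x - 6\right)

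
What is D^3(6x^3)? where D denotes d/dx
36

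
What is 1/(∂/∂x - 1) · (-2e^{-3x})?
\frac{e^{- 3 x}}{2}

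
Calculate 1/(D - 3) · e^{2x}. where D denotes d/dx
- e^{2 x}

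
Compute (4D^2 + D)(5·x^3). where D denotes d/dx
15 x \left(x + 8\right)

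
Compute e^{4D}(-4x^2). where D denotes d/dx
- 4 x^{2} - 32 x - 64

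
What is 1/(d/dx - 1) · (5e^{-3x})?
- \frac{5 e^{- 3 x}}{4}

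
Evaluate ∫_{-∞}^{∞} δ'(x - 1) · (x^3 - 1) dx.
-3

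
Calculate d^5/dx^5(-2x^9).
- 30240 x^{4}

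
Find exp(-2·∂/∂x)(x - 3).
x - 5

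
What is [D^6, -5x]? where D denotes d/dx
-30D^{5}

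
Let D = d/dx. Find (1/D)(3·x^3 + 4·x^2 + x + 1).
\frac{3 x^{4}}{4} + \frac{4 x^{3}}{3} + \frac{x^{2}}{2} + x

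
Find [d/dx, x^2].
2 x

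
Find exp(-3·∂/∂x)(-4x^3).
- 4 x^{3} + 36 x^{2} - 108 x + 108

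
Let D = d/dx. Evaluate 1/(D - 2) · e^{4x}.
\frac{e^{4 x}}{2}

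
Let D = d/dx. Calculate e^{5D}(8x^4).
8 x^{4} + 160 x^{3} + 1200 x^{2} + 4000 x + 5000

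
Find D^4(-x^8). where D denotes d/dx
- 1680 x^{4}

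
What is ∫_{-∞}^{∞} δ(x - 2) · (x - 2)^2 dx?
0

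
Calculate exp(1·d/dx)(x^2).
x^{2} + 2 x + 1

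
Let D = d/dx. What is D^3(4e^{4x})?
256 e^{4 x}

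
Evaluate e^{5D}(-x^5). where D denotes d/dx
- x^{5} - 25 x^{4} - 250 x^{3} - 1250 x^{2} - 3125 x - 3125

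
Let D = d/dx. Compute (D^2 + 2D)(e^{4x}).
24 e^{4 x}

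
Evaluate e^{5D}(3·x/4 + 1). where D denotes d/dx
\frac{3 x}{4} + \frac{19}{4}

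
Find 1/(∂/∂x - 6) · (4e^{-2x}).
- \frac{e^{- 2 x}}{2}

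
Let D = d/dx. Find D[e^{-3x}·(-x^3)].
3 x^{2} \left(x - 1\right) e^{- 3 x}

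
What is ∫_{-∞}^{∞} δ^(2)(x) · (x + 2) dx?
0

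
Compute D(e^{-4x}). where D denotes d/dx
- 4 e^{- 4 x}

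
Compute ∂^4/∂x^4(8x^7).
6720 x^{3}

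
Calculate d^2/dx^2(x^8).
56 x^{6}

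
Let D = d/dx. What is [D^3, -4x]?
-12D^{2}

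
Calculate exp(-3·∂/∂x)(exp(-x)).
e^{3 - x}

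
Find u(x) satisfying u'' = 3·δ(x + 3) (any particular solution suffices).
\frac{3|x + 3|}{2}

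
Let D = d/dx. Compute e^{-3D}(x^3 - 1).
x^{3} - 9 x^{2} + 27 x - 28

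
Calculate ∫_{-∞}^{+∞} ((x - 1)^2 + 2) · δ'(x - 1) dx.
0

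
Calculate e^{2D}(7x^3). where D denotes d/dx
7 x^{3} + 42 x^{2} + 84 x + 56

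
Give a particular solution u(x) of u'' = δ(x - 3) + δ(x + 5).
\frac{|x - 3|}{2} + \frac{|x + 5|}{2}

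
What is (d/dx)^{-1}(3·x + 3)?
\frac{3 x^{2}}{2} + 3 x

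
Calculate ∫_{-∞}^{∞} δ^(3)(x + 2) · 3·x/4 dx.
0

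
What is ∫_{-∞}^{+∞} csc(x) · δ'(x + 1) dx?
\cot{\left(1 \right)} \csc{\left(1 \right)}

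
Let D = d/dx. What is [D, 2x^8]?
16 x^{7}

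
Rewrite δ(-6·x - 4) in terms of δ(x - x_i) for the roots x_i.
\frac{\delta(x + 2/3)}{6}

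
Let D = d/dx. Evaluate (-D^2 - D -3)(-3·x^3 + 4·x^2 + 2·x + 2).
9 x^{3} - 3 x^{2} + 4 x - 16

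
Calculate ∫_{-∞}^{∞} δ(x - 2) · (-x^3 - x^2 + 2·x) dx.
-8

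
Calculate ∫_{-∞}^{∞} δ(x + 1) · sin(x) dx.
- \sin{\left(1 \right)}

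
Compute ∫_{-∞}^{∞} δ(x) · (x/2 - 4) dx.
-4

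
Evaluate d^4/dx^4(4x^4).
96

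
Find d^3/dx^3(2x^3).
12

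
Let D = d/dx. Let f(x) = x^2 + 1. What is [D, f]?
2 x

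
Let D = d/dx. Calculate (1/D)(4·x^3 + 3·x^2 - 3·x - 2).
x^{4} + x^{3} - \frac{3 x^{2}}{2} - 2 x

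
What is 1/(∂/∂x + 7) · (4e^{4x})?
\frac{4 e^{4 x}}{11}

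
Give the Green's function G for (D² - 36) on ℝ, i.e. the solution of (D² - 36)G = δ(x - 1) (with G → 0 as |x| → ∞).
-\frac{e^{-6|x - 1|}}{12}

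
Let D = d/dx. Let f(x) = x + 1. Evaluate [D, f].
1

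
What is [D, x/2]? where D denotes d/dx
\frac{1}{2}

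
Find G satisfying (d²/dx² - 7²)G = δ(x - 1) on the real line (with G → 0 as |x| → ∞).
-\frac{e^{-7|x - 1|}}{14}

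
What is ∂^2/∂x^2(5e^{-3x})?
45 e^{- 3 x}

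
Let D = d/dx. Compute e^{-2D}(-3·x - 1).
5 - 3 x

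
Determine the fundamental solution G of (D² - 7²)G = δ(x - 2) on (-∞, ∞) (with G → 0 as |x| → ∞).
-\frac{e^{-7|x - 2|}}{14}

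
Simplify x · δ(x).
0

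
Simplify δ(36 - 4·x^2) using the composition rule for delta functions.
\frac{\delta(x - 3) + \delta(x + 3)}{24}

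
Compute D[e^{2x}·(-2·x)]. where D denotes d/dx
\left(- 4 x - 2\right) e^{2 x}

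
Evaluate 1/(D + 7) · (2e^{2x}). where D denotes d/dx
\frac{2 e^{2 x}}{9}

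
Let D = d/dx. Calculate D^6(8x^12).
5322240 x^{6}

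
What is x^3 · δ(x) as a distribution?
0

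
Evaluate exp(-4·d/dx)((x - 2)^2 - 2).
x^{2} - 12 x + 34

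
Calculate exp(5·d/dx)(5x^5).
5 x^{5} + 125 x^{4} + 1250 x^{3} + 6250 x^{2} + 15625 x + 15625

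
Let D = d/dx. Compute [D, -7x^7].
- 49 x^{6}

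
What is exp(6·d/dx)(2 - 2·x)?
- 2 x - 10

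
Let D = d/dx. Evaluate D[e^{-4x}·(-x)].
\left(4 x - 1\right) e^{- 4 x}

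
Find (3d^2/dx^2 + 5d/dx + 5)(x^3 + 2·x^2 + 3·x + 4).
5 x^{3} + 25 x^{2} + 53 x + 47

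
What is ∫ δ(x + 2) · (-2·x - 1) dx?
3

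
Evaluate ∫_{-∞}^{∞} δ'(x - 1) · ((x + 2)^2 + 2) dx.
-6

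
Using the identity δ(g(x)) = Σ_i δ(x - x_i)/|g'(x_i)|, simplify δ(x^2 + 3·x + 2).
\frac{\delta(x + 1) + \delta(x + 2)}{1}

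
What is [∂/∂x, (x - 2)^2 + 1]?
2 x - 4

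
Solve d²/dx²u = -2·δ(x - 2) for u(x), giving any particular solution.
-|x - 2|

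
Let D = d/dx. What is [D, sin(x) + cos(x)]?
- \sin{\left(x \right)} + \cos{\left(x \right)}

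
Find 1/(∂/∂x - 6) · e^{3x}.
- \frac{e^{3 x}}{3}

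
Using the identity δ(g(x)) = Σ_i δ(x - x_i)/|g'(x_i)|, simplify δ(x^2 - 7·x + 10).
\frac{\delta(x - 2) + \delta(x - 5)}{3}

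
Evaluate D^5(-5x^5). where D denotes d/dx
-600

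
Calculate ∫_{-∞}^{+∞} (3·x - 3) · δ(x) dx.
-3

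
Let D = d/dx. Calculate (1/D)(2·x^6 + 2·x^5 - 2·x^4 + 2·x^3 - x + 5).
\frac{2 x^{7}}{7} + \frac{x^{6}}{3} - \frac{2 x^{5}}{5} + \frac{x^{4}}{2} - \frac{x^{2}}{2} + 5 x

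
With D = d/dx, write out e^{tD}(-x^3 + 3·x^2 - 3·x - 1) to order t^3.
- t^{3} - 3 t^{2} \left(x - 1\right) - 3 t \left(x^{2} - 2 x + 1\right) - x^{3} + 3 x^{2} - 3 x - 1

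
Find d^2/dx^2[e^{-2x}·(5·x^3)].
10 x \left(2 x^{2} - 6 x + 3\right) e^{- 2 x}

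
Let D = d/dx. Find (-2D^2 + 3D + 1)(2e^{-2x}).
- 26 e^{- 2 x}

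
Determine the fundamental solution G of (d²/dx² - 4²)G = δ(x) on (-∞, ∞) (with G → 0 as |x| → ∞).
-\frac{e^{-4|x|}}{8}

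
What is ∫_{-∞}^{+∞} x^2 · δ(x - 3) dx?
9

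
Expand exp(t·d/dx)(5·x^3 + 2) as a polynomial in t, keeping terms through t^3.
5 t^{3} + 15 t^{2} x + 15 t x^{2} + 5 x^{3} + 2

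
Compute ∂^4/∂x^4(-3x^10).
- 15120 x^{6}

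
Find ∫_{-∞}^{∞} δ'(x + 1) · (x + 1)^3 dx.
0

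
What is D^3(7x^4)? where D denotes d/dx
168 x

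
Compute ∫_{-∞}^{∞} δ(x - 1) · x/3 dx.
\frac{1}{3}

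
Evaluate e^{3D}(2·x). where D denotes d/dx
2 x + 6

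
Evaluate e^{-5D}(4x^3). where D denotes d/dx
4 x^{3} - 60 x^{2} + 300 x - 500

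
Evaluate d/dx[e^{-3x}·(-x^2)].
x \left(3 x - 2\right) e^{- 3 x}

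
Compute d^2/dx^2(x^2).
2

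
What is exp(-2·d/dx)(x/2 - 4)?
\frac{x}{2} - 5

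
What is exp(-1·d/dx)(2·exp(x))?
2 e^{x - 1}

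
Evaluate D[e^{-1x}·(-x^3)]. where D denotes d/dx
x^{2} \left(x - 3\right) e^{- x}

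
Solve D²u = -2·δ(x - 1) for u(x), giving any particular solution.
-|x - 1|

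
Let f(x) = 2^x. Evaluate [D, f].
2^{x} \log{\left(2 \right)}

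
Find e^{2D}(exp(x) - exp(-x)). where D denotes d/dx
2 \sinh{\left(x + 2 \right)}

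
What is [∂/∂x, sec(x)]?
\tan{\left(x \right)} \sec{\left(x \right)}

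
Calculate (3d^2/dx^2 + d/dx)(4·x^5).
20 x^{3} \left(x + 12\right)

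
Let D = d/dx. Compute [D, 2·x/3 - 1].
\frac{2}{3}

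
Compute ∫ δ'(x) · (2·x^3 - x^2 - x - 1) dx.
1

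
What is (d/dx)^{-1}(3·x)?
\frac{3 x^{2}}{2}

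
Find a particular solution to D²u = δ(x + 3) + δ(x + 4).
\frac{|x + 3|}{2} + \frac{|x + 4|}{2}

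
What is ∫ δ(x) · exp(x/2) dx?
1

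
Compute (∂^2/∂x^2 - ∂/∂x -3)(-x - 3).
3 x + 10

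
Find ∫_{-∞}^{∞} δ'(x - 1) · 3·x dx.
-3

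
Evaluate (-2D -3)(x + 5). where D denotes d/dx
- 3 x - 17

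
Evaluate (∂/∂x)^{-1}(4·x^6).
\frac{4 x^{7}}{7}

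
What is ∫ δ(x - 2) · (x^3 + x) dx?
10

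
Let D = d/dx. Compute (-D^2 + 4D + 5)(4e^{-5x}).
- 160 e^{- 5 x}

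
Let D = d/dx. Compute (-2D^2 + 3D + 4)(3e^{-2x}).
- 30 e^{- 2 x}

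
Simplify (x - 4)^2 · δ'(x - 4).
0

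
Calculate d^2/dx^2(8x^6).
240 x^{4}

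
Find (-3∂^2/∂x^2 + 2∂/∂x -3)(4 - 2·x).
6 x - 16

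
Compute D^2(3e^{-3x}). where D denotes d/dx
27 e^{- 3 x}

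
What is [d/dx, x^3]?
3 x^{2}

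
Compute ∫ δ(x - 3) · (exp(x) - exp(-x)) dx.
2 \sinh{\left(3 \right)}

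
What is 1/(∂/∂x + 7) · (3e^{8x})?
\frac{e^{8 x}}{5}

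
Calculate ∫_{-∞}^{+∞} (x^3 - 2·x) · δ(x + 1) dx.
1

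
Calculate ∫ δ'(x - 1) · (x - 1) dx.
-1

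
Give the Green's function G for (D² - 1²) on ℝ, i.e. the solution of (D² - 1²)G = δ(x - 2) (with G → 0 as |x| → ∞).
-\frac{e^{-|x - 2|}}{2}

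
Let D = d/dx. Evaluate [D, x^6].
6 x^{5}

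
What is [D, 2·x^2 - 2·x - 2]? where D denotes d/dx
4 x - 2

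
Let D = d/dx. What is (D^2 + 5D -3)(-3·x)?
9 x - 15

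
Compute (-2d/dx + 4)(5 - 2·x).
24 - 8 x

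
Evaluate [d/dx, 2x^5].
10 x^{4}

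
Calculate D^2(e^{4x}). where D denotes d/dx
16 e^{4 x}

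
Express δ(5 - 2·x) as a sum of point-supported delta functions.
\frac{\delta(x - 5/2)}{2}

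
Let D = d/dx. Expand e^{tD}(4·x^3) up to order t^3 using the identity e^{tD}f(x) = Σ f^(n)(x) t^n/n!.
4 t^{3} + 12 t^{2} x + 12 t x^{2} + 4 x^{3}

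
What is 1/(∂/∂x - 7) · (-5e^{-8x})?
\frac{e^{- 8 x}}{3}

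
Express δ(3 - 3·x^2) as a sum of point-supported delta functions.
\frac{\delta(x - 1) + \delta(x + 1)}{6}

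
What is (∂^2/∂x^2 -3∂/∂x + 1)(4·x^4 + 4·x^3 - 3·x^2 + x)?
4 x^{4} - 44 x^{3} + 9 x^{2} + 43 x - 9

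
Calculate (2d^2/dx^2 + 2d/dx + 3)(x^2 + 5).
3 x^{2} + 4 x + 19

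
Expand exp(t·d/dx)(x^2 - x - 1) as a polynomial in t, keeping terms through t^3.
t^{2} + t \left(2 x - 1\right) + x^{2} - x - 1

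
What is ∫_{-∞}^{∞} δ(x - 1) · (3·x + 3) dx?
6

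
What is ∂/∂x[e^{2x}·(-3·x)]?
\left(- 6 x - 3\right) e^{2 x}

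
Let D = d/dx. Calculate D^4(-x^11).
- 7920 x^{7}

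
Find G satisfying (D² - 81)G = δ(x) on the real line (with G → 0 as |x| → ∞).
-\frac{e^{-9|x|}}{18}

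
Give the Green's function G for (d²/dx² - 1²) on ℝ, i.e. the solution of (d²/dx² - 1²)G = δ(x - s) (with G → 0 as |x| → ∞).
-\frac{e^{-|x-s|}}{2}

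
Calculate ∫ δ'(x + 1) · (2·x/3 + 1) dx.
- \frac{2}{3}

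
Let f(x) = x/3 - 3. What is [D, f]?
\frac{1}{3}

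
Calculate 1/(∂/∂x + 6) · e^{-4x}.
\frac{e^{- 4 x}}{2}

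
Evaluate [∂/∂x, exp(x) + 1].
e^{x}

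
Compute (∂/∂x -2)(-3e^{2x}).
0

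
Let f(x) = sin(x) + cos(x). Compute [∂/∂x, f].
- \sin{\left(x \right)} + \cos{\left(x \right)}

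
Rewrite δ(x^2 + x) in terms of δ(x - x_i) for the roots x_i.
\frac{\delta(x + 1) + \delta(x)}{1}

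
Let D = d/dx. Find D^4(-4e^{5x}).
- 2500 e^{5 x}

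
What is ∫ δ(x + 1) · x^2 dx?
1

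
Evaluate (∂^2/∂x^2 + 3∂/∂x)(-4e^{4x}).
- 112 e^{4 x}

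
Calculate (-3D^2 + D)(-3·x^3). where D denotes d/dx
9 x \left(6 - x\right)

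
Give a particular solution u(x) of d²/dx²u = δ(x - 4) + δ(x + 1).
\frac{|x - 4|}{2} + \frac{|x + 1|}{2}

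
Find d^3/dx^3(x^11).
990 x^{8}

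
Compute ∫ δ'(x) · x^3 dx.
0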